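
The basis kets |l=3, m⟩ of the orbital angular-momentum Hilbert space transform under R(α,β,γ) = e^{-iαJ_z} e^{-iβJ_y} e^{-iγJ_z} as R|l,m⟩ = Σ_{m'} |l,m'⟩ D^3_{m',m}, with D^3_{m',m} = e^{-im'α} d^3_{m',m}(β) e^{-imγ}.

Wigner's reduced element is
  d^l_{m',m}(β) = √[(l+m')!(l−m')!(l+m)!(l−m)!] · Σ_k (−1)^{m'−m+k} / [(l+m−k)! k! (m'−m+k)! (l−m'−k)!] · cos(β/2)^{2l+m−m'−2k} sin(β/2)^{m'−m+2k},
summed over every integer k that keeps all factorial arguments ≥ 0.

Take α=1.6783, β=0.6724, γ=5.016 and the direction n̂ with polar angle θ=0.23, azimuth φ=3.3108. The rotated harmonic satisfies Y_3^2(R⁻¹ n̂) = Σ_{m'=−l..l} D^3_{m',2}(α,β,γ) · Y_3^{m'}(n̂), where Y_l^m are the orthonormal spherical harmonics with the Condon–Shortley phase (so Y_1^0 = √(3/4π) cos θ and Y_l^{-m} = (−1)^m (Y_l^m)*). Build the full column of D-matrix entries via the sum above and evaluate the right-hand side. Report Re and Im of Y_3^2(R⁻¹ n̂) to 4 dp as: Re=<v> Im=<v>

Need the full column D^3_{m',2} for m'=−3..3 at α=1.6783, β=0.6724, γ=5.016.
cos(β/2)=0.944015, sin(β/2)=0.329902
d^3_{-3,2}: single k=5 term ⇒ +0.009036;  D = +0.002538+0.008672i
d^3_{-2,2}: k∈[4..5] ⇒ +0.052780 -0.001289 = +0.051491;  D = +0.047581-0.019682i
d^3_{-1,2}: k∈[3..4] ⇒ +0.191039 -0.011666 = +0.179374;  D = -0.085952-0.157439i
d^3_{0,2}: k∈[2..3] ⇒ +0.473420 -0.057818 = +0.415603;  D = -0.341308+0.237138i
d^3_{1,2}: k∈[1..2] ⇒ +0.782132 -0.191039 = +0.591093;  D = +0.387408+0.446436i
d^3_{2,2}: k∈[0..1] ⇒ +0.707740 -0.432172 = +0.275568;  D = +0.187549-0.201899i
d^3_{3,2}: single k=0 term ⇒ -0.605837;  D = +0.485554+0.362319i
Y_3^{m'}(θ=0.23,φ=3.3108) and Σ D·Y over m':
  (+0.0025+0.0087i)·(-0.0043+0.0024i)  (+0.0476-0.0197i)·(+0.0488-0.0172i)  (-0.0860-0.1574i)·(-0.2716+0.0464i)  (-0.3413+0.2371i)·(+0.6323+0.0000i)  (+0.3874+0.4464i)·(+0.2716+0.0464i)  (+0.1875-0.2019i)·(+0.0488+0.0172i)  (+0.4856+0.3623i)·(+0.0043+0.0024i)
Y_3^2(R⁻¹ n̂) = -0.084839+0.322250i

Re=-0.0848 Im=0.3223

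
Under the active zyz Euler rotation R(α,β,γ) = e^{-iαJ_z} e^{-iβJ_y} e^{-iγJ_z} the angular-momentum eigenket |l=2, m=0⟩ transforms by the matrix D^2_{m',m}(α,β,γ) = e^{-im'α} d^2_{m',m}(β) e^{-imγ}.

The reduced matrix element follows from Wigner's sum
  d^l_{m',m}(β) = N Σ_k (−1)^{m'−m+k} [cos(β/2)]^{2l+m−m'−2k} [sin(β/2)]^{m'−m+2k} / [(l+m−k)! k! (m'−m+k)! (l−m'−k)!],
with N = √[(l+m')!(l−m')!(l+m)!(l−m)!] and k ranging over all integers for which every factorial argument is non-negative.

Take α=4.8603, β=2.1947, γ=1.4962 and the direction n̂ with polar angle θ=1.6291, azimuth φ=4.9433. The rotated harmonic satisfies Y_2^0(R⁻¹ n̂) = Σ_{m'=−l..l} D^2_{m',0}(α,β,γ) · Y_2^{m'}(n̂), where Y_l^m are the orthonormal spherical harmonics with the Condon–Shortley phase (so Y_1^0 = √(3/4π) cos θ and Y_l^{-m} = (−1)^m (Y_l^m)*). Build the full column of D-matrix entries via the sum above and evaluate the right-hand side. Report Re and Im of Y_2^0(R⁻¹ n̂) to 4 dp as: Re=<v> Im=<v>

Need the full column D^2_{m',0} for m'=−2..2 at α=4.8603, β=2.1947, γ=1.4962.
cos(β/2)=0.455956, sin(β/2)=0.890002
d^2_{-2,0}: single k=2 term ⇒ +0.403370;  D = -0.385849-0.117593i
d^2_{-1,0}: k∈[1..2] ⇒ +0.206650 -0.787358 = -0.580707;  D = -0.085580+0.574367i
d^2_{0,0}: k∈[0..2] ⇒ +0.043221 -0.658701 +0.627429 = +0.011948;  D = +0.011948+0.000000i
d^2_{1,0}: k∈[0..1] ⇒ -0.206650 +0.787358 = +0.580707;  D = +0.085580+0.574367i
d^2_{2,0}: single k=0 term ⇒ +0.403370;  D = -0.385849+0.117593i
Y_2^{m'}(θ=1.6291,φ=4.9433) and Σ D·Y over m':
  (-0.3858-0.1176i)·(-0.3446+0.1715i)  (-0.0856+0.5744i)·(-0.0103-0.0437i)  (+0.0119+0.0000i)·(-0.3122+0.0000i)  (+0.0856+0.5744i)·(+0.0103-0.0437i)  (-0.3858+0.1176i)·(-0.3446-0.1715i)
Y_2^0(R⁻¹ n̂) = +0.354581+0.000000i

Re=0.3546 Im=0.0000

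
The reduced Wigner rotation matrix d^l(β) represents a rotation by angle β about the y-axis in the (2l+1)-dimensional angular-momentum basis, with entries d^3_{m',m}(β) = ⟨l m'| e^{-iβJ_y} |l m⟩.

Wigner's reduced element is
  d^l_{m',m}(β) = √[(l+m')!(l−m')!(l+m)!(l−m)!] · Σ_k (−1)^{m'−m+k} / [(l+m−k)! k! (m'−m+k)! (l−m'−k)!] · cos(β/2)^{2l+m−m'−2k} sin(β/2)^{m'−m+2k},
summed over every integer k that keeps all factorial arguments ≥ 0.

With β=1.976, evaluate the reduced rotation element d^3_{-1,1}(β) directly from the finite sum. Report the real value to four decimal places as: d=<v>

d^3_{-1,1}(β=1.976) via Wigner's sum:
c=cos(1.976/2)=0.550361, s=sin(1.976/2)=0.834927; N=√[2·24·24·2]=48.000000
k∈{2,3,4} keeps every argument non-negative
  k=2: (−1)^0·48.0000/(8)·0.5504^4·0.8349^2 = +0.383741
  k=3: (−1)^1·48.0000/(6)·0.5504^2·0.8349^4 = -1.177549
  k=4: (−1)^2·48.0000/(48)·0.5504^0·0.8349^6 = +0.338759
d^3_{-1,1}(1.976) = +0.383741 -1.177549 +0.338759 = -0.455049

d=-0.4550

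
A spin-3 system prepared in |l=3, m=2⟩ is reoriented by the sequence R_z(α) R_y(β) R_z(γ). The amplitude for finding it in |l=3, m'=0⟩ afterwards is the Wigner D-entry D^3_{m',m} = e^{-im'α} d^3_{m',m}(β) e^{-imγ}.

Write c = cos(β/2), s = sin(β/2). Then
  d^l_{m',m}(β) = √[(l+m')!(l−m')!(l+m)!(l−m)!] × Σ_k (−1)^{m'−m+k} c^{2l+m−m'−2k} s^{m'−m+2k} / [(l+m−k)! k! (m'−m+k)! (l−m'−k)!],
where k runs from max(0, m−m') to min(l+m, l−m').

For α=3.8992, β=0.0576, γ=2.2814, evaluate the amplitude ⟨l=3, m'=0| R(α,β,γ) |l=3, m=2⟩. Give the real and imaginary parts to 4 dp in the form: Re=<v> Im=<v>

D^3_{0,2}(3.8992,0.0576,2.2814) = e^{-i·0·3.8992}·d^3_{0,2}(0.0576)·e^{-i·2·2.2814}. Compute d first:
Half-angle: c=0.999585, s=0.028796. N=√(6·6·120·1)=65.726707
k∈{2,3} keeps every argument non-negative
  k=2: (−1)^0·65.7267/(12)·0.9996^4·0.0288^2 = +0.004534
  k=3: (−1)^1·65.7267/(12)·0.9996^2·0.0288^4 = -0.000004
d^3_{0,2}(0.0576) = +0.004534 -0.000004 = +0.004530
D = (+1.000000+0.000000i)·(+0.004530)·(-0.149032+0.988832i) = -0.000675+0.004480i

Re=-0.0007 Im=0.0045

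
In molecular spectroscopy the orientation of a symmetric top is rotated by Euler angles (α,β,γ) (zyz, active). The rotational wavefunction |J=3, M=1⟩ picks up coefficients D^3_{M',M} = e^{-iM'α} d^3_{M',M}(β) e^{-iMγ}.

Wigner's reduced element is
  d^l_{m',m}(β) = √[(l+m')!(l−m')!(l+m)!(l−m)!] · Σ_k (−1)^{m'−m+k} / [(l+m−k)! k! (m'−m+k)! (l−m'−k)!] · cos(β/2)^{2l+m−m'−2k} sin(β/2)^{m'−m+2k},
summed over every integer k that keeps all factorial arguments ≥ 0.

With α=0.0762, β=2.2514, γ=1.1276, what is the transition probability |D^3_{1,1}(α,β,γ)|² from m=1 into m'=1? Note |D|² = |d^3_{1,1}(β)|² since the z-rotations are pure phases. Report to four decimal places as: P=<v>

P=0.2709

D^3_{1,1}(0.0762,2.2514,1.1276) = e^{-i·1·0.0762}·d^3_{1,1}(2.2514)·e^{-i·1·1.1276}. Compute d first:
c=cos(2.2514/2)=0.430545, s=sin(2.2514/2)=0.902569; N=√[24·2·24·2]=48.000000
Admissible k: 0..2 (factorial args all ≥0)
  k=0: (−1)^0·48.0000/(48)·0.4305^6·0.9026^0 = +0.006370
  k=1: (−1)^1·48.0000/(6)·0.4305^4·0.9026^2 = -0.223936
  k=2: (−1)^2·48.0000/(8)·0.4305^2·0.9026^4 = +0.738091
d^3_{1,1}(2.2514) = +0.006370 -0.223936 +0.738091 = +0.520524
|D^3_{1,1}|² = |d^3_{1,1}(β)|² = (+0.520524)² = 0.270946 (the z-rotation phases have unit modulus)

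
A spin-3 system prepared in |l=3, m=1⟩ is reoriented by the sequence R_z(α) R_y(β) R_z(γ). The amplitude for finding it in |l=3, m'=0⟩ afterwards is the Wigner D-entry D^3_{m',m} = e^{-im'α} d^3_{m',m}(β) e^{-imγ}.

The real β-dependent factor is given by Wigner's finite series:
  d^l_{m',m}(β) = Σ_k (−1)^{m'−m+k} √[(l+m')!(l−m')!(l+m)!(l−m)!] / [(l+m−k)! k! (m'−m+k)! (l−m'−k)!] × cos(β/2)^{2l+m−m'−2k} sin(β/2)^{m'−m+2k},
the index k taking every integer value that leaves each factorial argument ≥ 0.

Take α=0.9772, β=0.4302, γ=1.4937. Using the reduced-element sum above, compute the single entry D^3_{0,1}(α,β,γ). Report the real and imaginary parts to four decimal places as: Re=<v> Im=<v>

First d^3_{0,1}(β=0.4302), then the phase factors e^{-i(0)α} and e^{-i(1)γ}:
Half-angle: c=0.976955, s=0.213445. N=√(6·6·24·2)=41.569219
The bounds max(0,m−m')=1 and min(l+m,l−m')=3 give 3 terms
  k=1: (−1)^0·41.5692/(12)·0.9770^5·0.2134^1 = +0.658036
  k=2: (−1)^1·41.5692/(4)·0.9770^3·0.2134^3 = -0.094231
  k=3: (−1)^2·41.5692/(12)·0.9770^1·0.2134^5 = +0.001499
d^3_{0,1}(0.4302) = +0.658036 -0.094231 +0.001499 = +0.565304
Phases: e^{-i·(0)·0.9772}=+1.000000+0.000000i, e^{-i·(1)·1.4937}=+0.077020-0.997030i ⇒ D=+0.043540-0.563625i

Re=0.0435 Im=-0.5636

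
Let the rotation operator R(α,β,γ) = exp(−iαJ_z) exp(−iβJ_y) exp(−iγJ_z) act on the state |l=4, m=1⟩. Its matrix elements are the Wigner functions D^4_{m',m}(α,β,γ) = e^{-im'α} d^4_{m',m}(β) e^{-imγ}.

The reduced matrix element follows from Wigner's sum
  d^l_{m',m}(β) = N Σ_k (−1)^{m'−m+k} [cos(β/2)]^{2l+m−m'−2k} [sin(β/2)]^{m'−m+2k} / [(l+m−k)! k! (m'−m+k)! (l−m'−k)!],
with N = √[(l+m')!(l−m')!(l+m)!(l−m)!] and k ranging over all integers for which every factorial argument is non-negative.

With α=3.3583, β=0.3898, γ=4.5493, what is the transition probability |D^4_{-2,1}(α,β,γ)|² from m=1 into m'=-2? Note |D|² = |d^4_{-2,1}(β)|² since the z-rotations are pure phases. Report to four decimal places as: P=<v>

P=0.0077

D^4_{-2,1}(3.3583,0.3898,4.5493) = e^{-i·-2·3.3583}·d^4_{-2,1}(0.3898)·e^{-i·1·4.5493}. Compute d first:
Half-angle: c=0.981067, s=0.193668. N=√(2·720·120·6)=1018.233765
Admissible k: 3..5 (factorial args all ≥0)
  k=3: (−1)^0·1018.2338/(72)·0.9811^5·0.1937^3 = +0.093365
  k=4: (−1)^1·1018.2338/(48)·0.9811^3·0.1937^5 = -0.005458
  k=5: (−1)^2·1018.2338/(240)·0.9811^1·0.1937^7 = +0.000043
d^4_{-2,1}(0.3898) = +0.093365 -0.005458 +0.000043 = +0.087950
|D^4_{-2,1}|² = |d^4_{-2,1}(β)|² = (+0.087950)² = 0.007735 (the z-rotation phases have unit modulus)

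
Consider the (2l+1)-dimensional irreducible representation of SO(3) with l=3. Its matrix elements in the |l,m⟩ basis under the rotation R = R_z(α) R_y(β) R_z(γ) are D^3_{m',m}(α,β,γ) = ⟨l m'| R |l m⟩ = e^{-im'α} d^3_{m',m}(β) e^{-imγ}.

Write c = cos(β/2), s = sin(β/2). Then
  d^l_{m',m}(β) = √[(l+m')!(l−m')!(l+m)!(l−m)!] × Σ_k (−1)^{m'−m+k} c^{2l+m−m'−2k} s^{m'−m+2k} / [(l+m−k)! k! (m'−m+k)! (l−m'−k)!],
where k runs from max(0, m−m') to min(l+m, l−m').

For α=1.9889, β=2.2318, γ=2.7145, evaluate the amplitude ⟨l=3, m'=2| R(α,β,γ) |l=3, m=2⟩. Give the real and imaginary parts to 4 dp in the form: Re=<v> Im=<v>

Re=0.1431 Im=0.0026

D^3_{2,2}(1.9889,2.2318,2.7145) = e^{-i·2·1.9889}·d^3_{2,2}(2.2318)·e^{-i·2·2.7145}. Compute d first:
Half-angle: c=0.439369, s=0.898307. N=√(120·1·120·1)=120.000000
k∈{0,1} keeps every argument non-negative
  k=0: (−1)^0·120.0000/(120)·0.4394^6·0.8983^0 = +0.007194
  k=1: (−1)^1·120.0000/(24)·0.4394^4·0.8983^2 = -0.150362
d^3_{2,2}(2.2318) = +0.007194 -0.150362 = -0.143168
Phases: e^{-i·(2)·1.9889}=-0.670282+0.742106i, e^{-i·(2)·2.7145}=+0.656833+0.754036i ⇒ D=+0.143145+0.002574i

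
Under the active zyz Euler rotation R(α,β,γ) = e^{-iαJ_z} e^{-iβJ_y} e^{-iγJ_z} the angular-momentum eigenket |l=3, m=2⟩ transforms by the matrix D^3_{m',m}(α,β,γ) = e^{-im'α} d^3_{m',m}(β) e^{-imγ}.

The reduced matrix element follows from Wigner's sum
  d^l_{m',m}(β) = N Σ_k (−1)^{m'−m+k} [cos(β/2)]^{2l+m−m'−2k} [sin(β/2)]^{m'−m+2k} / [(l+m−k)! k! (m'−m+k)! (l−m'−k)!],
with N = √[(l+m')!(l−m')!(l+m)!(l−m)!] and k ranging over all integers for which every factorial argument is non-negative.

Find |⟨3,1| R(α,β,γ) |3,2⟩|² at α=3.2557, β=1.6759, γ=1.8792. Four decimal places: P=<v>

P=0.2140

Split into d^3_{1,2}(β=1.6759) × two z-phases.
Half-angle: c=0.668988, s=0.743273. N=√(24·2·120·1)=75.894664
k∈{1,2} keeps every argument non-negative
  k=1: (−1)^0·75.8947/(24)·0.6690^5·0.7433^1 = +0.314949
  k=2: (−1)^1·75.8947/(12)·0.6690^3·0.7433^3 = -0.777554
d^3_{1,2}(1.6759) = +0.314949 -0.777554 = -0.462605
|D^3_{1,2}|² = |d^3_{1,2}(β)|² = (-0.462605)² = 0.214003 (the z-rotation phases have unit modulus)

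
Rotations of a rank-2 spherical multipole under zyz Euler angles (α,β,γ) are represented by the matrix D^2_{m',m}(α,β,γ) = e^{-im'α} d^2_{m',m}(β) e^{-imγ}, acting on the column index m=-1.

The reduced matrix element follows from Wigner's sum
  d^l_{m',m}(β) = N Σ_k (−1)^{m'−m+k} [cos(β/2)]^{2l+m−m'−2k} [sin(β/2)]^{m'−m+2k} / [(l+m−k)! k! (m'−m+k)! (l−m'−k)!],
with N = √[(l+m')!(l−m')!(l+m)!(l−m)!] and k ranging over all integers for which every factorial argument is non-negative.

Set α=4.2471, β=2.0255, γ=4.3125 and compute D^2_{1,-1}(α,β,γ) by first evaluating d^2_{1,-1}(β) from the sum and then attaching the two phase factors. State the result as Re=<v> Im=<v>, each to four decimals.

Split into d^2_{1,-1}(β=2.0255) × two z-phases.
With c≡cos(β/2)=0.529530 and s≡sin(β/2)=0.848291, N=[6·1·1·6]^{1/2}=6.000000
The bounds max(0,m−m')=0 and min(l+m,l−m')=1 give 2 terms
  k=0: (−1)^2·6.0000/(2)·0.5295^2·0.8483^2 = +0.605330
  k=1: (−1)^3·6.0000/(6)·0.5295^0·0.8483^4 = -0.517821
d^2_{1,-1}(2.0255) = +0.605330 -0.517821 = +0.087509
Attach z-rotation phases: D = e^{-i(1)(4.2471)}·(+0.087509)·e^{-i(-1)(4.3125)} = +0.087322+0.005719i

Re=0.0873 Im=0.0057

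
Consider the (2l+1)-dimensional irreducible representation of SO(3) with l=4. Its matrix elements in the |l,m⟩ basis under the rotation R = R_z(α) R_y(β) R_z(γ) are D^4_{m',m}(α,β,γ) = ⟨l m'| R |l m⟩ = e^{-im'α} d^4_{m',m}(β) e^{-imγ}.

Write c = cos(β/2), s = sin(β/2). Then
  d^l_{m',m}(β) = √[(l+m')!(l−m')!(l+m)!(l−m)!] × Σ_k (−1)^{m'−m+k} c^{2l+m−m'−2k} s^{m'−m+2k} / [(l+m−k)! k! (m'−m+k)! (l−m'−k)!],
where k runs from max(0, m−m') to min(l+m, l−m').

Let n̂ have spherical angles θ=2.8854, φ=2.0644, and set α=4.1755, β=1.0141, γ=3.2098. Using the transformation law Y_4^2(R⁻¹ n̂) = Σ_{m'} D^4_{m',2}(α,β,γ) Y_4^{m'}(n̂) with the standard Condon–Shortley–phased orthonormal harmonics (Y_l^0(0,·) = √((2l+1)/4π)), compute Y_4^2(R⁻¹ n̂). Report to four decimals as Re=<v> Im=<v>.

Need the full column D^4_{m',2} for m'=−4..4 at α=4.1755, β=1.0141, γ=3.2098.
cos(β/2)=0.874181, sin(β/2)=0.485601
d^4_{-4,2}: single k=6 term ⇒ +0.053022;  D = -0.034689-0.040100i
d^4_{-3,2}: k∈[5..6] ⇒ +0.202481 -0.020827 = +0.181655;  D = +0.178839-0.031857i
d^4_{-2,2}: k∈[4..6] ⇒ +0.487094 -0.120243 +0.003092 = +0.369943;  D = -0.130531+0.346150i
d^4_{-1,2}: k∈[3..5] ⇒ +0.826721 -0.382654 +0.023615 = +0.467682;  D = -0.291634-0.365618i
d^4_{0,2}: k∈[2..4] ⇒ +0.998360 -0.821508 +0.095060 = +0.271913;  D = +0.269386-0.036978i
d^4_{1,2}: k∈[1..3] ⇒ +0.803756 -1.240081 +0.255102 = -0.181222;  D = +0.070651-0.166883i
d^4_{2,2}: k∈[0..2] ⇒ +0.341044 -1.262837 +0.487094 = -0.434699;  D = +0.257305+0.350367i
d^4_{3,2}: k∈[0..1] ⇒ -0.708846 +0.656189 = -0.052657;  D = -0.052412+0.005076i
d^4_{4,2}: single k=0 term ⇒ +0.556859;  D = -0.237362+0.503737i
Y_4^{m'}(θ=2.8854,φ=2.0644) and Σ D·Y over m':
  (-0.0347-0.0401i)·(-0.0007-0.0017i)  (+0.1788-0.0319i)·(-0.0196-0.0018i)  (-0.1305+0.3462i)·(-0.0657+0.0995i)  (-0.2916-0.3656i)·(+0.1951+0.3626i)  (+0.2694-0.0370i)·(+0.5898+0.0000i)  (+0.0707-0.1669i)·(-0.1951+0.3626i)  (+0.2573+0.3504i)·(-0.0657-0.0995i)  (-0.0524+0.0051i)·(+0.0196-0.0018i)  (-0.2374+0.5037i)·(-0.0007+0.0017i)
Y_4^2(R⁻¹ n̂) = +0.268091-0.225226i

Re=0.2681 Im=-0.2252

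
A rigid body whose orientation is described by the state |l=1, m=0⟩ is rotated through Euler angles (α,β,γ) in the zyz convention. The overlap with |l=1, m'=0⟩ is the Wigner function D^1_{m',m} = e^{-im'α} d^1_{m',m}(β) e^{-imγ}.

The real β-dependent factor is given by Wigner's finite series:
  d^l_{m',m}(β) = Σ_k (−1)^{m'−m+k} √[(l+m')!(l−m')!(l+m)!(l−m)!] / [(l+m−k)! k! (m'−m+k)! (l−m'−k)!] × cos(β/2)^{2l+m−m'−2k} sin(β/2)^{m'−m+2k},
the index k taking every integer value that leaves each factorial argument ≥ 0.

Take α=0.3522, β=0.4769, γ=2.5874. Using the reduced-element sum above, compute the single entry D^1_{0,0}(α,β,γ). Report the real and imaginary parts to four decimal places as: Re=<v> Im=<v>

Re=0.8884 Im=0.0000

D^1_{0,0}(0.3522,0.4769,2.5874) = e^{-i·0·0.3522}·d^1_{0,0}(0.4769)·e^{-i·0·2.5874}. Compute d first:
With c≡cos(β/2)=0.971705 and s≡sin(β/2)=0.236197, N=[1·1·1·1]^{1/2}=1.000000
k: max(0,(0)−(0))=0 … min(1+(0),1−(0))=1
  k=0: (−1)^0·1.0000/(1)·0.9717^2·0.2362^0 = +0.944211
  k=1: (−1)^1·1.0000/(1)·0.9717^0·0.2362^2 = -0.055789
d^1_{0,0}(0.4769) = +0.944211 -0.055789 = +0.888422
Attach z-rotation phases: D = e^{-i(0)(0.3522)}·(+0.888422)·e^{-i(0)(2.5874)} = +0.888422+0.000000i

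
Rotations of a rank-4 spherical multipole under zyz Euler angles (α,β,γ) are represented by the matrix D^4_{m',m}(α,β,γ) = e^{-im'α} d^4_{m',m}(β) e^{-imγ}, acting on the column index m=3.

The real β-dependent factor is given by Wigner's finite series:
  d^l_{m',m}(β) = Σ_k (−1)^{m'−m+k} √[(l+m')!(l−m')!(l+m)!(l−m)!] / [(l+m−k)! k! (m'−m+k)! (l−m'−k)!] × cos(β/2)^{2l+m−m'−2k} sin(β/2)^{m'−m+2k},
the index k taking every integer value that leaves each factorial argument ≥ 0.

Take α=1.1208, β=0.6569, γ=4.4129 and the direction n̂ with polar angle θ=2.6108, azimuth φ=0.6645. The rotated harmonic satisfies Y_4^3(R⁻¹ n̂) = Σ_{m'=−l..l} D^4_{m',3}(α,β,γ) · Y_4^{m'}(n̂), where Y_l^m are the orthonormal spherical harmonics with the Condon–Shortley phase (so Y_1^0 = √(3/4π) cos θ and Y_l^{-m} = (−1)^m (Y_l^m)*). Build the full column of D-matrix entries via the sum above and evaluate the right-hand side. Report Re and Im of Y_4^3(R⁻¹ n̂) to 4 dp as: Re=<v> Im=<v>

Need the full column D^4_{m',3} for m'=−4..4 at α=1.1208, β=0.6569, γ=4.4129.
cos(β/2)=0.946543, sin(β/2)=0.322576
d^4_{-4,3}: single k=7 term ⇒ +0.000973;  D = -0.000763-0.000604i
d^4_{-3,3}: k∈[6..7] ⇒ +0.007066 -0.000117 = +0.006949;  D = -0.006252+0.003032i
d^4_{-2,3}: k∈[5..6] ⇒ +0.033248 -0.001287 = +0.031961;  D = +0.000049+0.031961i
d^4_{-1,3}: k∈[4..5] ⇒ +0.114977 -0.008012 = +0.106965;  D = +0.096387+0.046379i
d^4_{0,3}: k∈[3..4] ⇒ +0.301762 -0.035047 = +0.266715;  D = +0.208671-0.166113i
d^4_{1,3}: k∈[2..3] ⇒ +0.593989 -0.114977 = +0.479012;  D = -0.105625-0.467222i
d^4_{2,3}: k∈[1..2] ⇒ +0.821638 -0.286276 = +0.535361;  D = -0.521547-0.120832i
d^4_{3,3}: k∈[0..1] ⇒ +0.644354 -0.523849 = +0.120505;  D = -0.075553+0.093878i
d^4_{4,3}: single k=0 term ⇒ -0.621100;  D = -0.266314-0.561107i
Y_4^{m'}(θ=2.6108,φ=0.6645) and Σ D·Y over m':
  (-0.0008-0.0006i)·(-0.0257-0.0135i)  (-0.0063+0.0030i)·(+0.0574+0.1277i)  (+0.0000+0.0320i)·(+0.0863-0.3501i)  (+0.0964+0.0464i)·(-0.3587+0.2810i)  (+0.2087-0.1661i)·(+0.0051+0.0000i)  (-0.1056-0.4672i)·(+0.3587+0.2810i)  (-0.5215-0.1208i)·(+0.0863+0.3501i)  (-0.0756+0.0939i)·(-0.0574+0.1277i)  (-0.2663-0.5611i)·(-0.0257+0.0135i)
Y_4^3(R⁻¹ n̂) = +0.061366-0.382748i

Re=0.0614 Im=-0.3827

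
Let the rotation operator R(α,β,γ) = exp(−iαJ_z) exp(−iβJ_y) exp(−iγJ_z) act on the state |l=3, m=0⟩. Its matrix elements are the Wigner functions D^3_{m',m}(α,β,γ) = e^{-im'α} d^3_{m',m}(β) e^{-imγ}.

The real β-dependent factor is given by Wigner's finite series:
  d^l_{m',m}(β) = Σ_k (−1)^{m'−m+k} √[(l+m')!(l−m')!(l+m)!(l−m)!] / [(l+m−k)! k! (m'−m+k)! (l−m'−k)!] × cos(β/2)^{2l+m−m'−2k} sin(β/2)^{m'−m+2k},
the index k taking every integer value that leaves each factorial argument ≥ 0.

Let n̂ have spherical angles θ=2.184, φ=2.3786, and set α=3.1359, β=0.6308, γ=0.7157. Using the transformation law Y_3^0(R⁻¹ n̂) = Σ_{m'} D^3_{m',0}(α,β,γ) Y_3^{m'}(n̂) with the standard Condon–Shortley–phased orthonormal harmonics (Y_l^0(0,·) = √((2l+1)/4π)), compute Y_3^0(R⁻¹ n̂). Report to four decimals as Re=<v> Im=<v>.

Re=0.1251 Im=0.0000

Need the full column D^3_{m',0} for m'=−3..3 at α=3.1359, β=0.6308, γ=0.7157.
cos(β/2)=0.950672, sin(β/2)=0.310197
d^3_{-3,0}: single k=3 term ⇒ +0.114688;  D = -0.114672+0.001959i
d^3_{-2,0}: k∈[2..3] ⇒ +0.430486 -0.045832 = +0.384653;  D = +0.384628-0.004379i
d^3_{-1,0}: k∈[1..3] ⇒ +0.834415 -0.266512 +0.009458 = +0.577362;  D = -0.577352+0.003287i
d^3_{0,0}: k∈[0..3] ⇒ +0.738219 -0.707360 +0.075310 -0.000891 = +0.105278;  D = +0.105278+0.000000i
d^3_{1,0}: k∈[0..2] ⇒ -0.834415 +0.266512 -0.009458 = -0.577362;  D = +0.577352+0.003287i
d^3_{2,0}: k∈[0..1] ⇒ +0.430486 -0.045832 = +0.384653;  D = +0.384628+0.004379i
d^3_{3,0}: single k=0 term ⇒ -0.114688;  D = +0.114672+0.001959i
Y_3^{m'}(θ=2.184,φ=2.3786) and Σ D·Y over m':
  (-0.1147+0.0020i)·(+0.1502-0.1718i)  (+0.3846-0.0044i)·(-0.0176-0.3930i)  (-0.5774+0.0033i)·(-0.1253-0.1198i)  (+0.1053+0.0000i)·(+0.2886+0.0000i)  (+0.5774+0.0033i)·(+0.1253-0.1198i)  (+0.3846+0.0044i)·(-0.0176+0.3930i)  (+0.1147+0.0020i)·(-0.1502-0.1718i)
Y_3^0(R⁻¹ n̂) = +0.125103-0.000000i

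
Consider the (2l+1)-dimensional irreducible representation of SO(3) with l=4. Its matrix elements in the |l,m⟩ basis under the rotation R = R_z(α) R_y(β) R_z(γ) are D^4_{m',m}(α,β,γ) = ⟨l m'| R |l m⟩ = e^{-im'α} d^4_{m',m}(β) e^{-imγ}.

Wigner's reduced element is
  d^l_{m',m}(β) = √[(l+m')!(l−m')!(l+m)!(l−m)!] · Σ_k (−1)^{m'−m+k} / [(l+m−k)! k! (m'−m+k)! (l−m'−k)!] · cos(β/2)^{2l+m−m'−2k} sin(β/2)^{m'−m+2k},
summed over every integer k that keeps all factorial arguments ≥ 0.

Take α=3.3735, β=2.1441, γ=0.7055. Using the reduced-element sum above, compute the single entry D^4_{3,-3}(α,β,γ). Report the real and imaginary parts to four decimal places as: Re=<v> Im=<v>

Re=-0.0569 Im=-0.3766

D^4_{3,-3}(3.3735,2.1441,0.7055) = e^{-i·3·3.3735}·d^4_{3,-3}(2.1441)·e^{-i·-3·0.7055}. Compute d first:
Half-angle: c=0.478325, s=0.878183. N=√(5040·1·1·5040)=5040.000000
Admissible k: 0..1 (factorial args all ≥0)
  k=0: (−1)^6·5040.0000/(720)·0.4783^2·0.8782^6 = +0.734605
  k=1: (−1)^7·5040.0000/(5040)·0.4783^0·0.8782^8 = -0.353736
d^4_{3,-3}(2.1441) = +0.734605 -0.353736 = +0.380869
Phases: e^{-i·(3)·3.3735}=-0.767591+0.640940i, e^{-i·(-3)·0.7055}=-0.519020+0.854762i ⇒ D=-0.056923-0.376591i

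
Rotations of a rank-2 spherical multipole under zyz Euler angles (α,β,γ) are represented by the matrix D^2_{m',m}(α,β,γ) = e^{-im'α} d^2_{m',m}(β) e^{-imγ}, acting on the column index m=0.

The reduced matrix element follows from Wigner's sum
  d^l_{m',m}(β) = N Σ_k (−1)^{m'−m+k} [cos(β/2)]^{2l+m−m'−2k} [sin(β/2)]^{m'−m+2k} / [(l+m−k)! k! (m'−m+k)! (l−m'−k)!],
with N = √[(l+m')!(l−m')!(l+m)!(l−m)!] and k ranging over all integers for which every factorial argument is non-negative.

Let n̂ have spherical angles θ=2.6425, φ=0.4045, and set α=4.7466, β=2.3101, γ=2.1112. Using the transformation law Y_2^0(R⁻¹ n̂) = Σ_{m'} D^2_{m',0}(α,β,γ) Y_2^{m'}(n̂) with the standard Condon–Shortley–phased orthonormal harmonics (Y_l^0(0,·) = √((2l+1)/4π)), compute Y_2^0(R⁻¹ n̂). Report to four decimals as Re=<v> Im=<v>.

Need the full column D^2_{m',0} for m'=−2..2 at α=4.7466, β=2.3101, γ=2.1112.
cos(β/2)=0.403873, sin(β/2)=0.914815
d^2_{-2,0}: single k=2 term ⇒ +0.334373;  D = -0.333591-0.022861i
d^2_{-1,0}: k∈[1..2] ⇒ +0.147619 -0.757391 = -0.609772;  D = -0.020857+0.609415i
d^2_{0,0}: k∈[0..2] ⇒ +0.026606 -0.546029 +0.700379 = +0.180956;  D = +0.180956+0.000000i
d^2_{1,0}: k∈[0..1] ⇒ -0.147619 +0.757391 = +0.609772;  D = +0.020857+0.609415i
d^2_{2,0}: single k=0 term ⇒ +0.334373;  D = -0.333591+0.022861i
Y_2^{m'}(θ=2.6425,φ=0.4045) and Σ D·Y over m':
  (-0.3336-0.0229i)·(+0.0611-0.0640i)  (-0.0209+0.6094i)·(-0.2985+0.1278i)  (+0.1810+0.0000i)·(+0.4140+0.0000i)  (+0.0209+0.6094i)·(+0.2985+0.1278i)  (-0.3336+0.0229i)·(+0.0611+0.0640i)
Y_2^0(R⁻¹ n̂) = -0.112040+0.000000i

Re=-0.1120 Im=0.0000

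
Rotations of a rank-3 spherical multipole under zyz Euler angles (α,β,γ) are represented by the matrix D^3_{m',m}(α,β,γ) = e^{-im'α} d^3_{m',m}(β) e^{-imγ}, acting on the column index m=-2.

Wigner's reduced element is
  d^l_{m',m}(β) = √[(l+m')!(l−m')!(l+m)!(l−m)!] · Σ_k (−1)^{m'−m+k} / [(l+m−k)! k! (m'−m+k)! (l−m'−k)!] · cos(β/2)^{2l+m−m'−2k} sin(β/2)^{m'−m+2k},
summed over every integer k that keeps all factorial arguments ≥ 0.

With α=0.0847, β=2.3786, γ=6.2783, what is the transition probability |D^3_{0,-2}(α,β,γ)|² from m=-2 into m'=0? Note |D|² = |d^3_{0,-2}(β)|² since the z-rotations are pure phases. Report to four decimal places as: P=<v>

P=0.2234

D^3_{0,-2}(0.0847,2.3786,6.2783) = e^{-i·0·0.0847}·d^3_{0,-2}(2.3786)·e^{-i·-2·6.2783}. Compute d first:
With c≡cos(β/2)=0.372310 and s≡sin(β/2)=0.928109, N=[6·6·1·120]^{1/2}=65.726707
The bounds max(0,m−m')=0 and min(l+m,l−m')=1 give 2 terms
  k=0: (−1)^2·65.7267/(12)·0.3723^4·0.9281^2 = +0.090652
  k=1: (−1)^3·65.7267/(12)·0.3723^2·0.9281^4 = -0.563332
d^3_{0,-2}(2.3786) = +0.090652 -0.563332 = -0.472680
|D^3_{0,-2}|² = |d^3_{0,-2}(β)|² = (-0.472680)² = 0.223427 (the z-rotation phases have unit modulus)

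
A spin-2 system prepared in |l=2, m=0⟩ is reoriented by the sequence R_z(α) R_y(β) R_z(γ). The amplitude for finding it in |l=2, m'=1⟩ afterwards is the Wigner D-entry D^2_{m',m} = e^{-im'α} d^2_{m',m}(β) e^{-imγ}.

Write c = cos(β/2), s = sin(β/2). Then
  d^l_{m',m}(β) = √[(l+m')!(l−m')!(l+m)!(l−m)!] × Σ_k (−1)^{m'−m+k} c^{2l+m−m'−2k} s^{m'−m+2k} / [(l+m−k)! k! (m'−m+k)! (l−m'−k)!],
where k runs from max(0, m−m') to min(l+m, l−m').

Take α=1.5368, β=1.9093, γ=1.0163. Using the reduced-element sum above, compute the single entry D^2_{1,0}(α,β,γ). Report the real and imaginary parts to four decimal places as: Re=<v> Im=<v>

Re=0.0130 Im=-0.3834

First d^2_{1,0}(β=1.9093), then the phase factors e^{-i(1)α} and e^{-i(0)γ}:
c=cos(1.9093/2)=0.577894, s=sin(1.9093/2)=0.816112; N=√[6·1·2·2]=4.898979
Admissible k: 0..1 (factorial args all ≥0)
  k=0: (−1)^1·4.8990/(2)·0.5779^3·0.8161^1 = -0.385808
  k=1: (−1)^2·4.8990/(2)·0.5779^1·0.8161^3 = +0.769436
d^2_{1,0}(1.9093) = -0.385808 +0.769436 = +0.383629
Phases: e^{-i·(1)·1.5368}=+0.033990-0.999422i, e^{-i·(0)·1.0163}=+1.000000+0.000000i ⇒ D=+0.013039-0.383407i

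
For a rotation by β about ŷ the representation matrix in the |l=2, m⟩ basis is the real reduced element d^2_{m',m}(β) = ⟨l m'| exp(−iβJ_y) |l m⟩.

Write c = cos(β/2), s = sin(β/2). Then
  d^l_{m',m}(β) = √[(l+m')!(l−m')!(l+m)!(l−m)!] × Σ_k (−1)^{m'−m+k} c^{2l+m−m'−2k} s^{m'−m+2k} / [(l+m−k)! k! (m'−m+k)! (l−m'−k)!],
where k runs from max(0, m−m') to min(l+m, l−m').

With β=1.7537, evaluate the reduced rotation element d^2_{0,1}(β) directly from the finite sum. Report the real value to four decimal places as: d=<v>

d=-0.2190

d^2_{0,1}(β=1.7537) via Wigner's sum:
With c≡cos(β/2)=0.639576 and s≡sin(β/2)=0.768728, N=[2·2·6·1]^{1/2}=4.898979
The bounds max(0,m−m')=1 and min(l+m,l−m')=2 give 2 terms
  k=1: (−1)^0·4.8990/(2)·0.6396^3·0.7687^1 = +0.492634
  k=2: (−1)^1·4.8990/(2)·0.6396^1·0.7687^3 = -0.711682
d^2_{0,1}(1.7537) = +0.492634 -0.711682 = -0.219048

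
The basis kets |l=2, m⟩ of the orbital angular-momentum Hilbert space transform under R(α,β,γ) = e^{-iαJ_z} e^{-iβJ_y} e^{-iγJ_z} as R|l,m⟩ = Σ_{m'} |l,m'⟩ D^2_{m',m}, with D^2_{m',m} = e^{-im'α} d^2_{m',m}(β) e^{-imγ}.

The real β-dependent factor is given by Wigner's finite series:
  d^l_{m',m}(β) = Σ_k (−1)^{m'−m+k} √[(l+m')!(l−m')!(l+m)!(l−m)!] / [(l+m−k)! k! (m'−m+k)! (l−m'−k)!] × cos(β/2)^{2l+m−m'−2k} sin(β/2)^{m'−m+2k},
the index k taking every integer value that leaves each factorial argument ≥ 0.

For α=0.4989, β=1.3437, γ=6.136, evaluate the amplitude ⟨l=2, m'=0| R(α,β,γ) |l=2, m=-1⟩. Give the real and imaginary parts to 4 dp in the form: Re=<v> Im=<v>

Re=-0.2658 Im=0.0394

First d^2_{0,-1}(β=1.3437), then the phase factors e^{-i(0)α} and e^{-i(-1)γ}:
With c≡cos(β/2)=0.782672 and s≡sin(β/2)=0.622435, N=[2·2·1·6]^{1/2}=4.898979
k∈{0,1} keeps every argument non-negative
  k=0: (−1)^1·4.8990/(2)·0.7827^3·0.6224^1 = -0.730985
  k=1: (−1)^2·4.8990/(2)·0.7827^1·0.6224^3 = +0.462314
d^2_{0,-1}(1.3437) = -0.730985 +0.462314 = -0.268670
D = (+1.000000+0.000000i)·(-0.268670)·(+0.989188-0.146654i) = -0.265765+0.039402i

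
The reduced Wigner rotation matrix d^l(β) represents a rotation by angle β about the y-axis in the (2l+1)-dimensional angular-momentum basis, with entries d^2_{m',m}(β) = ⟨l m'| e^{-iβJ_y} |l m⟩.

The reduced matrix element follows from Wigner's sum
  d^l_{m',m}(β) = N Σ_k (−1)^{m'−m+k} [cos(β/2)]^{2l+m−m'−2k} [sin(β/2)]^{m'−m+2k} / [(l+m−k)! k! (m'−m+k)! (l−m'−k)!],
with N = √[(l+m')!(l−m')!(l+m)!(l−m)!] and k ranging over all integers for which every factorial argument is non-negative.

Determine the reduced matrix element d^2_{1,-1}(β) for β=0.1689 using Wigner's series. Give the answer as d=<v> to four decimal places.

d^2_{1,-1}(β=0.1689) via Wigner's sum:
c=cos(0.1689/2)=0.996436, s=sin(0.1689/2)=0.084350; N=√[6·1·1·6]=6.000000
k: max(0,(-1)−(1))=0 … min(2+(-1),2−(1))=1
  k=0: (−1)^2·6.0000/(2)·0.9964^2·0.0843^2 = +0.021193
  k=1: (−1)^3·6.0000/(6)·0.9964^0·0.0843^4 = -0.000051
d^2_{1,-1}(0.1689) = +0.021193 -0.000051 = +0.021142

d=0.0211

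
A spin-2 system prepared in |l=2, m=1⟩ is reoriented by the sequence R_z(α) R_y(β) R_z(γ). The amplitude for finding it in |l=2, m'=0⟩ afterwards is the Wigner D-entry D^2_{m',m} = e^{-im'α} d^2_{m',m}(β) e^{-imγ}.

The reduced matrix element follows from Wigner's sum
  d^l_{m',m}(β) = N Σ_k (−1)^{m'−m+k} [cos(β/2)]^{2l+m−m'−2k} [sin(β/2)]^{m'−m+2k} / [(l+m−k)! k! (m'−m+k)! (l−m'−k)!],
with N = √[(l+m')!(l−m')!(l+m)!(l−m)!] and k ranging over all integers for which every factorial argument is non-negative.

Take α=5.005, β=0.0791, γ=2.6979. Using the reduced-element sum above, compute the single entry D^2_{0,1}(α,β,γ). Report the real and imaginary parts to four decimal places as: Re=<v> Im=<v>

Re=-0.0871 Im=-0.0414

D^2_{0,1}(5.005,0.0791,2.6979) = e^{-i·0·5.005}·d^2_{0,1}(0.0791)·e^{-i·1·2.6979}. Compute d first:
Half-angle: c=0.999218, s=0.039540. N=√(2·2·6·1)=4.898979
Admissible k: 1..2 (factorial args all ≥0)
  k=1: (−1)^0·4.8990/(2)·0.9992^3·0.0395^1 = +0.096625
  k=2: (−1)^1·4.8990/(2)·0.9992^1·0.0395^3 = -0.000151
d^2_{0,1}(0.0791) = +0.096625 -0.000151 = +0.096474
Phases: e^{-i·(0)·5.005}=+1.000000+0.000000i, e^{-i·(1)·2.6979}=-0.903173-0.429277i ⇒ D=-0.087132-0.041414i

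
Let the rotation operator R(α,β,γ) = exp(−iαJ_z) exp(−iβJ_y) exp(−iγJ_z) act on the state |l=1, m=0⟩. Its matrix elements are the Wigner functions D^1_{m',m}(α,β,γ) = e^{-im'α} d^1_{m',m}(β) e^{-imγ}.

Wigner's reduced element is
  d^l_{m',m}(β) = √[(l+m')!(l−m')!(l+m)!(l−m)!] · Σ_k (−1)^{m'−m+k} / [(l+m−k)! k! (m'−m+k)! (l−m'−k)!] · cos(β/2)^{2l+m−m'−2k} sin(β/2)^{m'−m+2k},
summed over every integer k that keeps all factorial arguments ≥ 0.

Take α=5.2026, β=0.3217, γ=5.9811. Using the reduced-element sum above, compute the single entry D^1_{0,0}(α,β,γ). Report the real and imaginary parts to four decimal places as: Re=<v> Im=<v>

Re=0.9487 Im=0.0000

D^1_{0,0}(5.2026,0.3217,5.9811) = e^{-i·0·5.2026}·d^1_{0,0}(0.3217)·e^{-i·0·5.9811}. Compute d first:
c=cos(0.3217/2)=0.987092, s=sin(0.3217/2)=0.160157; N=√[1·1·1·1]=1.000000
k∈{0,1} keeps every argument non-negative
  k=0: (−1)^0·1.0000/(1)·0.9871^2·0.1602^0 = +0.974350
  k=1: (−1)^1·1.0000/(1)·0.9871^0·0.1602^2 = -0.025650
d^1_{0,0}(0.3217) = +0.974350 -0.025650 = +0.948699
Phases: e^{-i·(0)·5.2026}=+1.000000+0.000000i, e^{-i·(0)·5.9811}=+1.000000+0.000000i ⇒ D=+0.948699+0.000000i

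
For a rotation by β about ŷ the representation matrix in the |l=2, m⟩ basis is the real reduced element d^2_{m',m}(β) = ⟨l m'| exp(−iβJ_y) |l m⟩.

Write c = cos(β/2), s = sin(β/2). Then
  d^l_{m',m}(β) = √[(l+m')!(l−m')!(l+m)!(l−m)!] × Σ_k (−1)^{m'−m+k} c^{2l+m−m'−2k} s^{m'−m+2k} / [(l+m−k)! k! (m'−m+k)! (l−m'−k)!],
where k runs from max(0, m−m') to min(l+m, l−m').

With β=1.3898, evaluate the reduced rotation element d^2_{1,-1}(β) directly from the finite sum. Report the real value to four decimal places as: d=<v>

d=0.5576

d^2_{1,-1}(β=1.3898) via Wigner's sum:
Half-angle: c=0.768118, s=0.640309. N=√(6·1·1·6)=6.000000
The bounds max(0,m−m')=0 and min(l+m,l−m')=1 give 2 terms
  k=0: (−1)^2·6.0000/(2)·0.7681^2·0.6403^2 = +0.725697
  k=1: (−1)^3·6.0000/(6)·0.7681^0·0.6403^4 = -0.168096
d^2_{1,-1}(1.3898) = +0.725697 -0.168096 = +0.557601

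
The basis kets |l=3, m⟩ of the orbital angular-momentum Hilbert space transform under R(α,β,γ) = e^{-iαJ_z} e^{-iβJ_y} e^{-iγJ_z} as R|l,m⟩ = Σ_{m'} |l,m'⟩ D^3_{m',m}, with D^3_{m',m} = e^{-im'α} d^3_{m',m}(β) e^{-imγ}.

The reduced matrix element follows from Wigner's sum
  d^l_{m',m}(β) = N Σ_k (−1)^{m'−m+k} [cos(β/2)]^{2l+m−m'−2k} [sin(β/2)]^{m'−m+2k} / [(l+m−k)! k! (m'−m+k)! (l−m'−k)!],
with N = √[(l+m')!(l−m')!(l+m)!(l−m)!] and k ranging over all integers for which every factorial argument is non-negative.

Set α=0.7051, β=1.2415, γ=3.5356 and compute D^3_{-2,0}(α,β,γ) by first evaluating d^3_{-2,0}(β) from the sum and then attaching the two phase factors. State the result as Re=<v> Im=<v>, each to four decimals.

Re=0.0634 Im=0.3914

First d^3_{-2,0}(β=1.2415), then the phase factors e^{-i(-2)α} and e^{-i(0)γ}:
c=cos(1.2415/2)=0.813442, s=sin(1.2415/2)=0.581645; N=√[1·120·6·6]=65.726707
The bounds max(0,m−m')=2 and min(l+m,l−m')=3 give 2 terms
  k=2: (−1)^0·65.7267/(12)·0.8134^4·0.5816^2 = +0.811306
  k=3: (−1)^1·65.7267/(12)·0.8134^2·0.5816^4 = -0.414808
d^3_{-2,0}(1.2415) = +0.811306 -0.414808 = +0.396497
D = (+0.159907+0.987132i)·(+0.396497)·(+1.000000+0.000000i) = +0.063403+0.391395i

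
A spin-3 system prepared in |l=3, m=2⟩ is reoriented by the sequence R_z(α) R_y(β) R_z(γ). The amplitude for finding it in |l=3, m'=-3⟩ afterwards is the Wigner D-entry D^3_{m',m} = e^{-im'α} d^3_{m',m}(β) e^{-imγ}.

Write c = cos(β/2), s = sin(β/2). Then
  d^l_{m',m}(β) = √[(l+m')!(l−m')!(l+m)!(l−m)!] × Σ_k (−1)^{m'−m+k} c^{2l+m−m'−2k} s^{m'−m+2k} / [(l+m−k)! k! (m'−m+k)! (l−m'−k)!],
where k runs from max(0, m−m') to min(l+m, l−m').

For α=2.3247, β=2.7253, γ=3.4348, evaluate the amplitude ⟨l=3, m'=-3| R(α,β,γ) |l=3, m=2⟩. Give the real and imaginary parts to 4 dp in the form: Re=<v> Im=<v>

Split into d^3_{-3,2}(β=2.7253) × two z-phases.
c=cos(2.7253/2)=0.206647, s=sin(2.7253/2)=0.978416; N=√[1·720·120·1]=293.938769
k∈{5} keeps every argument non-negative
  k=5: (−1)^0·293.9388/(120)·0.2066^1·0.9784^5 = +0.453859
d^3_{-3,2}(2.7253) = +0.453859
Phases: e^{-i·(-3)·2.3247}=+0.770663+0.637242i, e^{-i·(2)·3.4348}=+0.832930-0.553378i ⇒ D=+0.451383+0.047342i

Re=0.4514 Im=0.0473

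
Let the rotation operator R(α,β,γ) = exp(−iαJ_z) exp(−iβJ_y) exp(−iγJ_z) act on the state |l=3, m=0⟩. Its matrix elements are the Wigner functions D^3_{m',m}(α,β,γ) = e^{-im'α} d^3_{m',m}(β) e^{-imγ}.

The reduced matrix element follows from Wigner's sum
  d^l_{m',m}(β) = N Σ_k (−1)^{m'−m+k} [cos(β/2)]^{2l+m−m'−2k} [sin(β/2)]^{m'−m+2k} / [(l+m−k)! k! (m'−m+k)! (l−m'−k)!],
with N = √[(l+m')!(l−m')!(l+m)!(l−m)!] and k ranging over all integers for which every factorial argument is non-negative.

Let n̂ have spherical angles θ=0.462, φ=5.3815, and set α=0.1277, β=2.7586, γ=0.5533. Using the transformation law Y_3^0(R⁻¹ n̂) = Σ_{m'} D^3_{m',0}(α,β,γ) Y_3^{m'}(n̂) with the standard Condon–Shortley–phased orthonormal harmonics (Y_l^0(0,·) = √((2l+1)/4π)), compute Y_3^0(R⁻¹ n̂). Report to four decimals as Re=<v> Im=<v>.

Re=0.0636 Im=0.0000

Need the full column D^3_{m',0} for m'=−3..3 at α=0.1277, β=2.7586, γ=0.5533.
cos(β/2)=0.190328, sin(β/2)=0.981721
d^3_{-3,0}: single k=3 term ⇒ +0.029173;  D = +0.027059+0.010905i
d^3_{-2,0}: k∈[2..3] ⇒ +0.006927 -0.184297 = -0.177370;  D = -0.171616-0.044809i
d^3_{-1,0}: k∈[1..3] ⇒ +0.000849 -0.067793 +0.601219 = +0.534276;  D = +0.529925+0.068042i
d^3_{0,0}: k∈[0..3] ⇒ +0.000048 -0.011382 +0.302831 -0.895215 = -0.603719;  D = -0.603719+0.000000i
d^3_{1,0}: k∈[0..2] ⇒ -0.000849 +0.067793 -0.601219 = -0.534276;  D = -0.529925+0.068042i
d^3_{2,0}: k∈[0..1] ⇒ +0.006927 -0.184297 = -0.177370;  D = -0.171616+0.044809i
d^3_{3,0}: single k=0 term ⇒ -0.029173;  D = -0.027059+0.010905i
Y_3^{m'}(θ=0.462,φ=5.3815) and Σ D·Y over m':
  (+0.0271+0.0109i)·(-0.0335+0.0156i)  (-0.1716-0.0448i)·(-0.0419+0.1769i)  (+0.5299+0.0680i)·(+0.2687+0.3397i)  (-0.6037+0.0000i)·(+0.3363+0.0000i)  (-0.5299+0.0680i)·(-0.2687+0.3397i)  (-0.1716+0.0448i)·(-0.0419-0.1769i)  (-0.0271+0.0109i)·(+0.0335+0.0156i)
Y_3^0(R⁻¹ n̂) = +0.063578+0.000000i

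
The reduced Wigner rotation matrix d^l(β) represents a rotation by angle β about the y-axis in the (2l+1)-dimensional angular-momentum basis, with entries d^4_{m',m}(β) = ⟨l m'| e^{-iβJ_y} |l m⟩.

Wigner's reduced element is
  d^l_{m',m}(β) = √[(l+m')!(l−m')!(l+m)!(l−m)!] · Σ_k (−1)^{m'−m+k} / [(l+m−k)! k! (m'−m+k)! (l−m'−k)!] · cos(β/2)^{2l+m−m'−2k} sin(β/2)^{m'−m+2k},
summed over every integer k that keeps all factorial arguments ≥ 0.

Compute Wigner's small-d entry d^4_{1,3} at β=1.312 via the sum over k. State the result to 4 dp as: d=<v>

d=0.0092

d^4_{1,3}(β=1.312) via Wigner's sum:
c=cos(1.312/2)=0.792438, s=sin(1.312/2)=0.609952; N=√[120·6·5040·1]=1904.940944
k: max(0,(3)−(1))=2 … min(4+(3),4−(1))=3
  k=2: (−1)^0·1904.9409/(240)·0.7924^6·0.6100^2 = +0.731231
  k=3: (−1)^1·1904.9409/(144)·0.7924^4·0.6100^4 = -0.722044
d^4_{1,3}(1.312) = +0.731231 -0.722044 = +0.009187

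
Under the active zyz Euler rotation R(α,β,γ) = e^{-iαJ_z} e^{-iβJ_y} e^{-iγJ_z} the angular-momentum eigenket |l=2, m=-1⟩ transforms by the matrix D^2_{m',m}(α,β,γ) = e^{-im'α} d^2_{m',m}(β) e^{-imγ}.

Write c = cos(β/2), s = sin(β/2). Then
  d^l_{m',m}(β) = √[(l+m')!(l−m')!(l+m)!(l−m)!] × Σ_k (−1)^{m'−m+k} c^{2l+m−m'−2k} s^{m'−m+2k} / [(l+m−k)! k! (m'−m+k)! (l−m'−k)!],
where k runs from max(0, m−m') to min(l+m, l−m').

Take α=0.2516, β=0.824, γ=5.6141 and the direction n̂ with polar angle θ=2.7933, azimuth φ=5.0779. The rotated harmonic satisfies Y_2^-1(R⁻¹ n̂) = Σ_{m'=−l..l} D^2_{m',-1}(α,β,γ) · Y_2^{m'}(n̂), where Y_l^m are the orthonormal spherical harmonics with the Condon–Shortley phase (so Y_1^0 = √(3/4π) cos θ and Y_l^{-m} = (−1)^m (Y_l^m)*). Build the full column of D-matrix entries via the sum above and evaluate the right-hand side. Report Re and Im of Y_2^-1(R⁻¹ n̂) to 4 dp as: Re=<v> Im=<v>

Need the full column D^2_{m',-1} for m'=−2..2 at α=0.2516, β=0.824, γ=5.6141.
cos(β/2)=0.916322, sin(β/2)=0.400443
d^2_{-2,-1}: single k=1 term ⇒ +0.616190;  D = +0.607731-0.101749i
d^2_{-1,-1}: k∈[0..1] ⇒ +0.705005 -0.403923 = +0.301082;  D = +0.275223-0.122078i
d^2_{0,-1}: k∈[0..1] ⇒ -0.754675 +0.144127 = -0.610548;  D = -0.478908+0.378704i
d^2_{1,-1}: k∈[0..1] ⇒ +0.403923 -0.025714 = +0.378209;  D = +0.228920-0.301061i
d^2_{2,-1}: single k=0 term ⇒ -0.117679;  D = -0.045665+0.108458i
Y_2^{m'}(θ=2.7933,φ=5.0779) and Σ D·Y over m':
  (+0.6077-0.1017i)·(-0.0335+0.0300i)  (+0.2752-0.1221i)·(-0.0886-0.2315i)  (-0.4789+0.3787i)·(+0.5206+0.0000i)  (+0.2289-0.3011i)·(+0.0886-0.2315i)  (-0.0457+0.1085i)·(-0.0335-0.0300i)
Y_2^-1(R⁻¹ n̂) = -0.363861+0.084000i

Re=-0.3639 Im=0.0840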